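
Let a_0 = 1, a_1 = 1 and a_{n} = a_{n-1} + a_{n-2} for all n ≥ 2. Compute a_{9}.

The ordinary generating function has denominator 1 - y - y^2.
Iterating the recurrence: a_0,…,a_{9} = 1, 1, 2, 3, 5, 8, 13, 21, 34, 55.

55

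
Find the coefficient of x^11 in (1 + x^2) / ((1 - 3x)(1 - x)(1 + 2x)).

Partial fractions give a closed form: a_n = (1)·3^n + (-1/3)·1^n + (1/3)·(-2)^n.
At n = 11: a_11 = 176464.

176464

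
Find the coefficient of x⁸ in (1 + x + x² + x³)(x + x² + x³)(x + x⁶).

2

(1 + x + x² + x³) has coefficients 1,1,1,1 for degrees 0…3.
(x + x² + x³) has coefficients 0,1,1,1,0,0,0,0,0 for degrees 0…8.
Finally multiplying by (x + x⁶), the product of all factors after the first has coefficients 0,0,1,1,1,0,0,1,1 for degrees 0…8.
[x⁸] = 1·1 + 1·1 + 1·0 + 1·0 = 2.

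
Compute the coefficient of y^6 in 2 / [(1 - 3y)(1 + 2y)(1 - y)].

Partial fractions give a closed form: a_n = (9/5)·3^n + (8/15)·(-2)^n + (-1/3)·1^n.
At n = 6: a_6 = 1346.

1346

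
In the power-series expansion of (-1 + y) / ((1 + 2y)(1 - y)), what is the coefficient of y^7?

The denominator gives the recurrence a_n = −a_(n−1) + 2a_(n−2) for n ≥ 3; the numerator fixes a_0 = -1, a_1 = 2, a_2 = -4.
Iterating: -1, 2, -4, 8, -16, 32, -64, 128, so a_7 = 128.

128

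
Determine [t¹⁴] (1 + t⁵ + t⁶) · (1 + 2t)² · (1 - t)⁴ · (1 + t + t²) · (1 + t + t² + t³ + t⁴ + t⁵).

8

(1 + t⁵ + t⁶) has coefficients 1,0,0,0,0,1,1 for degrees 0…6.
(1 + 2t)² has coefficients 1,4,4,0,0,0,0,0,0,0,0,0,0,0,0 for degrees 0…14.
Multiplying by (1 - t)⁴ gives running coefficients 1,0,-6,4,9,-12,4,0,0,0,0,0,0,0,0 for degrees 0…14.
Multiplying by (1 + t + t²) gives running coefficients 1,1,-5,-2,7,1,1,-8,4,0,0,0,0,0,0 for degrees 0…14.
Finally multiplying by (1 + t + t² + t³ + t⁴ + t⁵), the product of all factors after the first has coefficients 1,2,-3,-5,2,3,3,-6,3,5,-2,-3,-4,4,0 for degrees 0…14.
[t¹⁴] = 1·0 + 1·5 + 1·3 = 8.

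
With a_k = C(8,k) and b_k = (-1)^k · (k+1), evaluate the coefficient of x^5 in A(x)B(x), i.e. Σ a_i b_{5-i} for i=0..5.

The convolution is the x^5 coefficient of A(x)B(x).
Σ = 1·(-6) + 8·5 + 28·(-4) + 56·3 + 70·(-2) + 56·1 = 6.

6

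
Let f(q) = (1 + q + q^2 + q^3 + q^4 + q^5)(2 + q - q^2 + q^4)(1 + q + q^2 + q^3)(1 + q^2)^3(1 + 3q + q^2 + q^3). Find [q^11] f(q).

336

(1 + q + q^2 + q^3 + q^4 + q^5) has coefficients 1,1,1,1,1,1 for degrees 0…5.
(2 + q - q^2 + q^4) has coefficients 2,1,-1,0,1,0,0,0,0,0,0,0 for degrees 0…11.
Multiplying by (1 + q + q^2 + q^3) gives running coefficients 2,3,2,2,1,0,1,1,0,0,0,0 for degrees 0…11.
Multiplying by (1 + q^2)^3 gives running coefficients 2,3,8,11,13,15,12,10,8,5,4,3 for degrees 0…11.
Finally multiplying by (1 + 3q + q^2 + q^3), the product of all factors after the first has coefficients 2,9,19,40,57,73,81,74,65,51,37,28 for degrees 0…11.
[q^11] = 1·28 + 1·37 + 1·51 + 1·65 + 1·74 + 1·81 = 336.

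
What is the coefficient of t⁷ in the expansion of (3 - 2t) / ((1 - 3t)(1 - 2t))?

Partial fractions give a closed form: a_n = (7)·3^n + (-4)·2^n.
At n = 7: a_7 = 14797.

14797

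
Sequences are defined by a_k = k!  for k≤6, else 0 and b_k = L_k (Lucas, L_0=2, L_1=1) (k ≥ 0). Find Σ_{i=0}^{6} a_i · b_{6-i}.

This is [x^6] in the product of the two ordinary generating functions.
Σ = 1·18 + 1·11 + 2·7 + 6·4 + 24·3 + 120·1 + 720·2 = 1699.

1699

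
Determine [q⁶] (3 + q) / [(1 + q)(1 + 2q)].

Partial fractions give a closed form: a_n = (-2)·(-1)^n + (5)·(-2)^n.
At n = 6: a_6 = 318.

318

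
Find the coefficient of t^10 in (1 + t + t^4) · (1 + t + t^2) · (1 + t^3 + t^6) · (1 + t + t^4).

6

(1 + t + t^4) has coefficients 1,1,0,0,1 for degrees 0…4.
(1 + t + t^2) has coefficients 1,1,1,0,0,0,0,0,0,0,0 for degrees 0…10.
Multiplying by (1 + t^3 + t^6) gives running coefficients 1,1,1,1,1,1,1,1,1,0,0 for degrees 0…10.
Finally multiplying by (1 + t + t^4), the product of all factors after the first has coefficients 1,2,2,2,3,3,3,3,3,2,1 for degrees 0…10.
[t^10] = 1·1 + 1·2 + 1·3 = 6.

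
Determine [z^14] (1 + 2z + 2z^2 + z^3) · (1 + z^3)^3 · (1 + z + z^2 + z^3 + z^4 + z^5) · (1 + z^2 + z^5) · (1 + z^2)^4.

1218

(1 + 2z + 2z^2 + z^3) has coefficients 1,2,2,1 for degrees 0…3.
(1 + z^3)^3 has coefficients 1,0,0,3,0,0,3,0,0,1,0,0,0,0,0 for degrees 0…14.
Multiplying by (1 + z + z^2 + z^3 + z^4 + z^5) gives running coefficients 1,1,1,4,4,4,6,6,6,4,4,4,1,1,1 for degrees 0…14.
Multiplying by (1 + z^2 + z^5) gives running coefficients 1,1,2,5,5,9,11,11,16,14,14,14,11,11,6 for degrees 0…14.
Finally multiplying by (1 + z^2)^4, the product of all factors after the first has coefficients 1,1,6,9,19,35,47,81,99,133,166,177,212,204,209 for degrees 0…14.
[z^14] = 1·209 + 2·204 + 2·212 + 1·177 = 1218.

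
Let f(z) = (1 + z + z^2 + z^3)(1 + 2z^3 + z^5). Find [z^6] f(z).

(1 + z + z^2 + z^3) has coefficients 1,1,1,1 for degrees 0…3.
(1 + 2z^3 + z^5) has coefficients 1,0,0,2,0,1,0 for degrees 0…6.
[z^6] = 1·0 + 1·1 + 1·0 + 1·2 = 3.

3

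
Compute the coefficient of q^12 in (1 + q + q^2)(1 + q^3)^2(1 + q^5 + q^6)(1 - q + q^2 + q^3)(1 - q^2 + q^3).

6

(1 + q + q^2) has coefficients 1,1,1 for degrees 0…2.
(1 + q^3)^2 has coefficients 1,0,0,2,0,0,1,0,0,0,0,0,0 for degrees 0…12.
Multiplying by (1 + q^5 + q^6) gives running coefficients 1,0,0,2,0,1,2,0,2,2,0,1,1 for degrees 0…12.
Multiplying by (1 - q + q^2 + q^3) gives running coefficients 1,-1,1,3,-2,3,3,-1,5,2,0,5,2 for degrees 0…12.
Finally multiplying by (1 - q^2 + q^3), the product of all factors after the first has coefficients 1,-1,0,5,-4,1,8,-6,5,6,-6,8,4 for degrees 0…12.
[q^12] = 1·4 + 1·8 + 1·(-6) = 6.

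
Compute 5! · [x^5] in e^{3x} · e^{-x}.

The EGF product rule gives c_5 = Σ_{k_1+k_2=5} C(5; k_1,k_2) · ∏ g_i(k_i), where e^{3x} gives (3)^k; e^{-x} gives (-1)^k.
g_1(k) for k = 0…5: 1, 3, 9, 27, 81, 243.
g_2(k) for k = 0…5: 1, -1, 1, -1, 1, -1.
c_5 = Σ_k C(5,k)·g_1(k)·g_2(5−k) = 1·1·(-1) + 5·3·1 + 10·9·(-1) + 10·27·1 + 5·81·(-1) + 1·243·1 = −1 + 15 − 90 + 270 − 405 + 243 = 32.

32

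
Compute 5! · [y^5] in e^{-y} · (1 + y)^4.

The EGF product rule gives c_5 = Σ_{k_1+k_2=5} C(5; k_1,k_2) · ∏ g_i(k_i), where e^{-y} gives (-1)^k; (1+y)^4 gives the falling factorial (4)_k.
g_1(k) for k = 0…5: 1, -1, 1, -1, 1, -1.
g_2(k) for k = 0…5: 1, 4, 12, 24, 24, 0.
c_5 = Σ_k C(5,k)·g_1(k)·g_2(5−k) = 5·(-1)·24 + 10·1·24 + 10·(-1)·12 + 5·1·4 + 1·(-1)·1 = −120 + 240 − 120 + 20 − 1 = 19.

19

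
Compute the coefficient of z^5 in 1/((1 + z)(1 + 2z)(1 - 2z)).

The denominator gives the recurrence a_n = −a_(n−1) + 4a_(n−2) + 4a_(n−3) for n ≥ 3; the numerator fixes a_0 = 1, a_1 = -1, a_2 = 5.
Iterating: 1, -1, 5, -5, 21, -21, so a_5 = -21.

-21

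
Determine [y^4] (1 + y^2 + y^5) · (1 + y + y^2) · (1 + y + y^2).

(1 + y^2 + y^5) has coefficients 1,0,1,0,0 for degrees 0…4.
(1 + y + y^2) has coefficients 1,1,1,0,0 for degrees 0…4.
Finally multiplying by (1 + y + y^2), the product of all factors after the first has coefficients 1,2,3,2,1 for degrees 0…4.
[y^4] = 1·1 + 1·3 = 4.

4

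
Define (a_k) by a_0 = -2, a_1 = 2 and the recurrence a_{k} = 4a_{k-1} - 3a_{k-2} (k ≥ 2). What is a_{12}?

1062878

The ordinary generating function has denominator 1 - 4z + 3z^2.
Iterating the recurrence: a_0,…,a_{12} = -2, 2, 14, 50, 158, 482, 1454, 4370, 13118, 39362, 118094, 354290, 1062878.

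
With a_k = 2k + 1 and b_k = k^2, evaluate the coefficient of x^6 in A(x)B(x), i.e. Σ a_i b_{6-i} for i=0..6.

The convolution is the t^6 coefficient of A(t)B(t).
Σ = 1·36 + 3·25 + 5·16 + 7·9 + 9·4 + 11·1 + 13·0 = 301.

301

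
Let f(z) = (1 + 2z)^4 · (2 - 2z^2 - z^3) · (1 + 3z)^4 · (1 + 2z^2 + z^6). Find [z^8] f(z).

-1978

(1 + 2z)^4 has coefficients 1,8,24,32,16 for degrees 0…4.
(2 - 2z^2 - z^3) has coefficients 2,0,-2,-1,0,0,0,0,0 for degrees 0…8.
Multiplying by (1 + 3z)^4 gives running coefficients 2,24,106,191,42,-270,-270,-81,0 for degrees 0…8.
Finally multiplying by (1 + 2z^2 + z^6), the product of all factors after the first has coefficients 2,24,110,239,254,112,-184,-597,-434 for degrees 0…8.
[z^8] = 1·(-434) + 8·(-597) + 24·(-184) + 32·112 + 16·254 = -1978.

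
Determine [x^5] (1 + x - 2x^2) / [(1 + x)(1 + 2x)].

The denominator gives the recurrence a_n = −3a_(n−1) − 2a_(n−2) for n ≥ 3; the numerator fixes a_0 = 1, a_1 = -2, a_2 = 2.
Iterating: 1, -2, 2, -2, 2, -2, so a_5 = -2.

-2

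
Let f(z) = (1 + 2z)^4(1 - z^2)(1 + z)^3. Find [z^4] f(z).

(1 + 2z)^4 has coefficients 1,8,24,32,16 for degrees 0…4.
(1 - z^2) has coefficients 1,0,-1,0,0 for degrees 0…4.
Finally multiplying by (1 + z)^3, the product of all factors after the first has coefficients 1,3,2,-2,-3 for degrees 0…4.
[z^4] = 1·(-3) + 8·(-2) + 24·2 + 32·3 + 16·1 = 141.

141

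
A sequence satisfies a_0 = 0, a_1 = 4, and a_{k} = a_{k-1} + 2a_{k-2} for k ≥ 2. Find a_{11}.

2732

The ordinary generating function has denominator 1 - q - 2q^2.
Iterating the recurrence: a_0,…,a_{11} = 0, 4, 4, 12, 20, 44, 84, 172, 340, 684, 1364, 2732.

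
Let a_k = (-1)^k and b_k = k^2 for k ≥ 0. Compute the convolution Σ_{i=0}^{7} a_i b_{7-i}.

28

Write out a_i and b_{7-i} for i = 0,…,7 and sum the products.
Σ = 1·49 − 1·36 + 1·25 − 1·16 + 1·9 − 1·4 + 1·1 − 1·0 = 28.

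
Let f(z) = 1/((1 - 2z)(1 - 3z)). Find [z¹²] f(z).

1586131

Partial fractions give a closed form: a_n = (-2)·2^n + (3)·3^n.
At n = 12: a_12 = 1586131.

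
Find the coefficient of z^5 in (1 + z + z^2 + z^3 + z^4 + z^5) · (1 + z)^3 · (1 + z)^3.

(1 + z + z^2 + z^3 + z^4 + z^5) has coefficients 1,1,1,1,1,1 for degrees 0…5.
(1 + z)^3 has coefficients 1,3,3,1,0,0 for degrees 0…5.
Finally multiplying by (1 + z)^3, the product of all factors after the first has coefficients 1,6,15,20,15,6 for degrees 0…5.
[z^5] = 1·6 + 1·15 + 1·20 + 1·15 + 1·6 + 1·1 = 63.

63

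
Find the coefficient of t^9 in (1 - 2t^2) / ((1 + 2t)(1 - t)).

-171

The denominator gives the recurrence a_n = −a_(n−1) + 2a_(n−2) for n ≥ 3; the numerator fixes a_0 = 1, a_1 = -1, a_2 = 1.
Iterating: 1, -1, 1, -3, 5, -11, 21, -43, 85, -171, so a_9 = -171.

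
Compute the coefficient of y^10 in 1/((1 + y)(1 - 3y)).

44287

Partial fractions give a closed form: a_n = (1/4)·(-1)^n + (3/4)·3^n.
At n = 10: a_10 = 44287.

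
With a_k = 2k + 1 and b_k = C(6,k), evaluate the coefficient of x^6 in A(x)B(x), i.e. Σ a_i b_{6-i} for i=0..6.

448

The convolution is the t^6 coefficient of A(t)B(t).
Σ = 1·1 + 3·6 + 5·15 + 7·20 + 9·15 + 11·6 + 13·1 = 448.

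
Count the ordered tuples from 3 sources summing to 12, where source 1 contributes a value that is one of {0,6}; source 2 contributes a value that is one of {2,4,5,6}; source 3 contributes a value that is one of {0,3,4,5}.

2

The generating function for the choices is (1 + t⁶)·(t² + t⁴ + t⁵ + t⁶)·(1 + t³ + t⁴ + t⁵); the count is [t¹²].
(1 + t⁶) has coefficients 1,0,0,0,0,0,1 for degrees 0…6.
(t² + t⁴ + t⁵ + t⁶) has coefficients 0,0,1,0,1,1,1,0,0,0,0,0,0 for degrees 0…12.
Finally multiplying by (1 + t³ + t⁴ + t⁵), the product of all factors after the first has coefficients 0,0,1,0,1,2,2,2,2,3,2,1,0 for degrees 0…12.
[t¹²] = 1·0 + 1·2 = 2.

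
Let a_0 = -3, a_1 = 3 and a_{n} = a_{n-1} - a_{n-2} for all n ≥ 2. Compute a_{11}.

The ordinary generating function has denominator 1 - q + q^2.
Iterating the recurrence: a_0,…,a_{11} = -3, 3, 6, 3, -3, -6, -3, 3, 6, 3, -3, -6.

-6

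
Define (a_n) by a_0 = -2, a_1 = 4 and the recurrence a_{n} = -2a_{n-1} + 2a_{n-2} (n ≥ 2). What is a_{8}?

The ordinary generating function has denominator 1 + 2z - 2z^2.
Iterating the recurrence: a_0,…,a_{8} = -2, 4, -12, 32, -88, 240, -656, 1792, -4896.

-4896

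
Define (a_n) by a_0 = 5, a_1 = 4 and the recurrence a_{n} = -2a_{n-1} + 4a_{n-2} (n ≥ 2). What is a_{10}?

The ordinary generating function has denominator 1 + 2t - 4t^2.
Iterating the recurrence: a_0,…,a_{10} = 5, 4, 12, -8, 64, -160, 576, -1792, 5888, -18944, 61440.

61440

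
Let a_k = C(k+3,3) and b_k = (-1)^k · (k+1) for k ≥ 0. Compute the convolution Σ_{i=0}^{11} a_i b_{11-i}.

112

The convolution is the t^11 coefficient of A(t)B(t).
Σ = 1·(-12) + 4·11 + 10·(-10) + 20·9 + 35·(-8) + 56·7 + 84·(-6) + 120·5 + 165·(-4) + 220·3 + 286·(-2) + 364·1 = 112.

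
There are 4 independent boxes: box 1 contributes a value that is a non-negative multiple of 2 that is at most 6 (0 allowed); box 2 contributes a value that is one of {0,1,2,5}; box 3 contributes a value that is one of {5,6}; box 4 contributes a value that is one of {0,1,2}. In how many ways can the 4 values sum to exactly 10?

10

The generating function for the choices is (1 + q² + q⁴ + q⁶)·(1 + q + q² + q⁵)·(q⁵ + q⁶)·(1 + q + q²); the count is [q¹⁰].
(1 + q² + q⁴ + q⁶) has coefficients 1,0,1,0,1,0,1 for degrees 0…6.
(1 + q + q² + q⁵) has coefficients 1,1,1,0,0,1,0,0,0,0,0 for degrees 0…10.
Multiplying by (q⁵ + q⁶) gives running coefficients 0,0,0,0,0,1,2,2,1,0,1 for degrees 0…10.
Finally multiplying by (1 + q + q²), the product of all factors after the first has coefficients 0,0,0,0,0,1,3,5,5,3,2 for degrees 0…10.
[q¹⁰] = 1·2 + 1·5 + 1·3 + 1·0 = 10.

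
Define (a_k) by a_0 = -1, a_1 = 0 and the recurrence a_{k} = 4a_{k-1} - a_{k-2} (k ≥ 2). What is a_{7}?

The ordinary generating function has denominator 1 - 4z + z^2.
Iterating the recurrence: a_0,…,a_{7} = -1, 0, 1, 4, 15, 56, 209, 780.

780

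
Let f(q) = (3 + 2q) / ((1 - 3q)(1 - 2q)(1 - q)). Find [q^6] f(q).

11007

The denominator gives the recurrence a_n = 6a_(n−1) − 11a_(n−2) + 6a_(n−3) for n ≥ 3; the numerator fixes a_0 = 3, a_1 = 20, a_2 = 87.
Iterating: 3, 20, 87, 320, 1083, 3500, 11007, so a_6 = 11007.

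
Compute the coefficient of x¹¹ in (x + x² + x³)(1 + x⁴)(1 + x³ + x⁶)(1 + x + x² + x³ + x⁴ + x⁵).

(x + x² + x³) has coefficients 0,1,1,1 for degrees 0…3.
(1 + x⁴) has coefficients 1,0,0,0,1,0,0,0,0,0,0,0 for degrees 0…11.
Multiplying by (1 + x³ + x⁶) gives running coefficients 1,0,0,1,1,0,1,1,0,0,1,0 for degrees 0…11.
Finally multiplying by (1 + x + x² + x³ + x⁴ + x⁵), the product of all factors after the first has coefficients 1,1,1,2,3,3,3,4,4,3,3,3 for degrees 0…11.
[x¹¹] = 1·3 + 1·3 + 1·4 = 10.

10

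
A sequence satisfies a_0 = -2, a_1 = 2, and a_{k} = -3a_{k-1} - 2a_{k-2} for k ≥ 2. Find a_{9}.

The ordinary generating function has denominator 1 + 3x + 2x^2.
Iterating the recurrence: a_0,…,a_{9} = -2, 2, -2, 2, -2, 2, -2, 2, -2, 2.

2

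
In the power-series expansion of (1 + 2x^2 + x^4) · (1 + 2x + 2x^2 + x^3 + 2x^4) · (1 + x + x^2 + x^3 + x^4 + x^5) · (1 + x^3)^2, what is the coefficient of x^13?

(1 + 2x^2 + x^4) has coefficients 1,0,2,0,1 for degrees 0…4.
(1 + 2x + 2x^2 + x^3 + 2x^4) has coefficients 1,2,2,1,2,0,0,0,0,0,0,0,0,0 for degrees 0…13.
Multiplying by (1 + x + x^2 + x^3 + x^4 + x^5) gives running coefficients 1,3,5,6,8,8,7,5,3,2,0,0,0,0 for degrees 0…13.
Finally multiplying by (1 + x^3)^2, the product of all factors after the first has coefficients 1,3,5,8,14,18,20,24,24,22,18,14,11,5 for degrees 0…13.
[x^13] = 1·5 + 2·14 + 1·22 = 55.

55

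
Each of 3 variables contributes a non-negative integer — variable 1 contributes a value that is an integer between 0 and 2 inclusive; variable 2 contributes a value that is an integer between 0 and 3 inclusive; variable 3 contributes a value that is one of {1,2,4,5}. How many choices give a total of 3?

The generating function for the choices is (1 + q + q²)·(1 + q + q² + q³)·(q + q² + q⁴ + q⁵); the count is [q³].
(1 + q + q²) has coefficients 1,1,1 for degrees 0…2.
(1 + q + q² + q³) has coefficients 1,1,1,1 for degrees 0…3.
Finally multiplying by (q + q² + q⁴ + q⁵), the product of all factors after the first has coefficients 0,1,2,2 for degrees 0…3.
[q³] = 1·2 + 1·2 + 1·1 = 5.

5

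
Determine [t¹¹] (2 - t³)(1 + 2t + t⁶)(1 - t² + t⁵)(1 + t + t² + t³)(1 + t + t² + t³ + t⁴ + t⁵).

14

(2 - t³) has coefficients 2,0,0,-1 for degrees 0…3.
(1 + 2t + t⁶) has coefficients 1,2,0,0,0,0,1,0,0,0,0,0 for degrees 0…11.
Multiplying by (1 - t² + t⁵) gives running coefficients 1,2,-1,-2,0,1,3,0,-1,0,0,1 for degrees 0…11.
Multiplying by (1 + t + t² + t³) gives running coefficients 1,3,2,0,-1,-2,2,4,3,2,-1,0 for degrees 0…11.
Finally multiplying by (1 + t + t² + t³ + t⁴ + t⁵), the product of all factors after the first has coefficients 1,4,6,6,5,3,4,5,6,8,8,10 for degrees 0…11.
[t¹¹] = 2·10 − 1·6 = 14.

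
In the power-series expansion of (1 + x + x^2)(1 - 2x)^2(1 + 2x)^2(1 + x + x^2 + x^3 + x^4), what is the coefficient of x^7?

32

(1 + x + x^2) has coefficients 1,1,1 for degrees 0…2.
(1 - 2x)^2 has coefficients 1,-4,4,0,0,0,0,0 for degrees 0…7.
Multiplying by (1 + 2x)^2 gives running coefficients 1,0,-8,0,16,0,0,0 for degrees 0…7.
Finally multiplying by (1 + x + x^2 + x^3 + x^4), the product of all factors after the first has coefficients 1,1,-7,-7,9,8,8,16 for degrees 0…7.
[x^7] = 1·16 + 1·8 + 1·8 = 32.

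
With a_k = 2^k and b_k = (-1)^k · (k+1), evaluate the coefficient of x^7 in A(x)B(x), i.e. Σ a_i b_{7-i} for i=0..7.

This is [x^7] in the product of the two ordinary generating functions.
Σ = 1·(-8) + 2·7 + 4·(-6) + 8·5 + 16·(-4) + 32·3 + 64·(-2) + 128·1 = 54.

54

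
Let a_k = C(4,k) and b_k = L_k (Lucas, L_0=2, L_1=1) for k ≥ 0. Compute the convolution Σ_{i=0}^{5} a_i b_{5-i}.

This is [x^5] in the product of the two ordinary generating functions.
Σ = 1·11 + 4·7 + 6·4 + 4·3 + 1·1 + 0·2 = 76.

76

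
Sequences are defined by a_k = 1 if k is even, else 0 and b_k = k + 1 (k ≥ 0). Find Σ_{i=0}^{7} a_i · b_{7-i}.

This is [x^7] in the product of the two ordinary generating functions.
Σ = 1·8 + 0·7 + 1·6 + 0·5 + 1·4 + 0·3 + 1·2 + 0·1 = 20.

20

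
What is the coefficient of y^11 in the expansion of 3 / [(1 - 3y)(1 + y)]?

Partial fractions give a closed form: a_n = (9/4)·3^n + (3/4)·(-1)^n.
At n = 11: a_11 = 398580.

398580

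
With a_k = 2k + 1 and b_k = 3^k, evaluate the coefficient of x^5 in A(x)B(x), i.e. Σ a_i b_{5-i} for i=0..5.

Write out a_i and b_{5-i} for i = 0,…,5 and sum the products.
Σ = 1·243 + 3·81 + 5·27 + 7·9 + 9·3 + 11·1 = 722.

722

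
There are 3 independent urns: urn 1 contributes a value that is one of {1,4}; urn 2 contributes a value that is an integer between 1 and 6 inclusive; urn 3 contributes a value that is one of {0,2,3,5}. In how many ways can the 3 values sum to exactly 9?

6

The generating function for the choices is (y + y⁴)·(y + y² + y³ + y⁴ + y⁵ + y⁶)·(1 + y² + y³ + y⁵); the count is [y⁹].
(y + y⁴) has coefficients 0,1,0,0,1 for degrees 0…4.
(y + y² + y³ + y⁴ + y⁵ + y⁶) has coefficients 0,1,1,1,1,1,1,0,0,0 for degrees 0…9.
Finally multiplying by (1 + y² + y³ + y⁵), the product of all factors after the first has coefficients 0,1,1,2,3,3,4,3,3,2 for degrees 0…9.
[y⁹] = 1·3 + 1·3 = 6.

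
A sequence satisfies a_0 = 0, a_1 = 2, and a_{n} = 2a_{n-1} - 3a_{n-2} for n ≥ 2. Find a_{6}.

-20

The ordinary generating function has denominator 1 - 2z + 3z^2.
Iterating the recurrence: a_0,…,a_{6} = 0, 2, 4, 2, -8, -22, -20.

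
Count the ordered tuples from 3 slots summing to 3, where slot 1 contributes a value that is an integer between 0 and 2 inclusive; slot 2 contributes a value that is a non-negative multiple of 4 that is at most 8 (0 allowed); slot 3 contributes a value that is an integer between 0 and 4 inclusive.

The generating function for the choices is (1 + q + q²)·(1 + q⁴ + q⁸)·(1 + q + q² + q³ + q⁴); the count is [q³].
(1 + q + q²) has coefficients 1,1,1 for degrees 0…2.
(1 + q⁴ + q⁸) has coefficients 1,0,0,0 for degrees 0…3.
Finally multiplying by (1 + q + q² + q³ + q⁴), the product of all factors after the first has coefficients 1,1,1,1 for degrees 0…3.
[q³] = 1·1 + 1·1 + 1·1 = 3.

3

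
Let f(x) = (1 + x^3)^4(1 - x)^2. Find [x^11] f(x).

4

(1 + x^3)^4 has coefficients 1,0,0,4,0,0,6,0,0,4,0,0 for degrees 0…11.
(1 - x)^2 has coefficients 1,-2,1,0,0,0,0,0,0,0,0,0 for degrees 0…11.
[x^11] = 1·0 + 4·0 + 6·0 + 4·1 = 4.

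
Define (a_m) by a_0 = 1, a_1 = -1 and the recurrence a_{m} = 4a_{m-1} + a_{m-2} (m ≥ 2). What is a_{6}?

-987

The ordinary generating function has denominator 1 - 4z - z^2.
Iterating the recurrence: a_0,…,a_{6} = 1, -1, -3, -13, -55, -233, -987.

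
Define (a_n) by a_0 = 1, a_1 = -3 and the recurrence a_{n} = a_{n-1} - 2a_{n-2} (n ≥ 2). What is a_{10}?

67

The ordinary generating function has denominator 1 - z + 2z^2.
Iterating the recurrence: a_0,…,a_{10} = 1, -3, -5, 1, 11, 9, -13, -31, -5, 57, 67.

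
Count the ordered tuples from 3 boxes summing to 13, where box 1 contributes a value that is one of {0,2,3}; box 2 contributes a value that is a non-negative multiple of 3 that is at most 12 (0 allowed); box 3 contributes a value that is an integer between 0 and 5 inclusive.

6

The generating function for the choices is (1 + x^2 + x^3)·(1 + x^3 + x^6 + x^9 + x^12)·(1 + x + x^2 + x^3 + x^4 + x^5); the count is [x^13].
(1 + x^2 + x^3) has coefficients 1,0,1,1 for degrees 0…3.
(1 + x^3 + x^6 + x^9 + x^12) has coefficients 1,0,0,1,0,0,1,0,0,1,0,0,1,0 for degrees 0…13.
Finally multiplying by (1 + x + x^2 + x^3 + x^4 + x^5), the product of all factors after the first has coefficients 1,1,1,2,2,2,2,2,2,2,2,2,2,2 for degrees 0…13.
[x^13] = 1·2 + 1·2 + 1·2 = 6.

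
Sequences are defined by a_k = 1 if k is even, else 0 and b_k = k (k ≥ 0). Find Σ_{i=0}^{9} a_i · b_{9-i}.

This is [x^9] in the product of the two ordinary generating functions.
Σ = 1·9 + 0·8 + 1·7 + 0·6 + 1·5 + 0·4 + 1·3 + 0·2 + 1·1 + 0·0 = 25.

25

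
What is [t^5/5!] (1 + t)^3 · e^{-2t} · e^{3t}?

136

The EGF product rule gives c_5 = Σ_{k_1+k_2+k_3=5} C(5; k_1,k_2,k_3) · ∏ g_i(k_i), where (1+t)^3 gives the falling factorial (3)_k; e^{-2t} gives (-2)^k; e^{3t} gives (3)^k.
g_1(k) for k = 0…5: 1, 3, 6, 6, 0, 0.
g_2(k) for k = 0…5: 1, -2, 4, -8, 16, -32.
g_3(k) for k = 0…5: 1, 3, 9, 27, 81, 243.
First combine the last two factors: h(k) = Σ_j C(k,j)·g_2(j)·g_3(k−j) for k = 0…5: 1, 1, 1, 1, 1, 1.
c_5 = Σ_k C(5,k)·g_1(k)·h(5−k) = 1·1·1 + 5·3·1 + 10·6·1 + 10·6·1 = 1 + 15 + 60 + 60 = 136.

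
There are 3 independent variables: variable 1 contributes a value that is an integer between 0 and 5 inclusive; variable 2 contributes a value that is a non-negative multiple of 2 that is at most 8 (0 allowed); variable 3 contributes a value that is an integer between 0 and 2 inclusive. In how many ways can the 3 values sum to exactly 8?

9

The generating function for the choices is (1 + y + y^2 + y^3 + y^4 + y^5)·(1 + y^2 + y^4 + y^6 + y^8)·(1 + y + y^2); the count is [y^8].
(1 + y + y^2 + y^3 + y^4 + y^5) has coefficients 1,1,1,1,1,1 for degrees 0…5.
(1 + y^2 + y^4 + y^6 + y^8) has coefficients 1,0,1,0,1,0,1,0,1 for degrees 0…8.
Finally multiplying by (1 + y + y^2), the product of all factors after the first has coefficients 1,1,2,1,2,1,2,1,2 for degrees 0…8.
[y^8] = 1·2 + 1·1 + 1·2 + 1·1 + 1·2 + 1·1 = 9.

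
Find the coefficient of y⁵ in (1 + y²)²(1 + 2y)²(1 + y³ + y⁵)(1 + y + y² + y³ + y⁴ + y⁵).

(1 + y²)² has coefficients 1,0,2,0,1 for degrees 0…4.
(1 + 2y)² has coefficients 1,4,4,0,0,0 for degrees 0…5.
Multiplying by (1 + y³ + y⁵) gives running coefficients 1,4,4,1,4,5 for degrees 0…5.
Finally multiplying by (1 + y + y² + y³ + y⁴ + y⁵), the product of all factors after the first has coefficients 1,5,9,10,14,19 for degrees 0…5.
[y⁵] = 1·19 + 2·10 + 1·5 = 44.

44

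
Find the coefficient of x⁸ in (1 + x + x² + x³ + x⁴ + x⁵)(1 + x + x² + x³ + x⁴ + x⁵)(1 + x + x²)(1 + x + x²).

43

(1 + x + x² + x³ + x⁴ + x⁵) has coefficients 1,1,1,1,1,1 for degrees 0…5.
(1 + x + x² + x³ + x⁴ + x⁵) has coefficients 1,1,1,1,1,1,0,0,0 for degrees 0…8.
Multiplying by (1 + x + x²) gives running coefficients 1,2,3,3,3,3,2,1,0 for degrees 0…8.
Finally multiplying by (1 + x + x²), the product of all factors after the first has coefficients 1,3,6,8,9,9,8,6,3 for degrees 0…8.
[x⁸] = 1·3 + 1·6 + 1·8 + 1·9 + 1·9 + 1·8 = 43.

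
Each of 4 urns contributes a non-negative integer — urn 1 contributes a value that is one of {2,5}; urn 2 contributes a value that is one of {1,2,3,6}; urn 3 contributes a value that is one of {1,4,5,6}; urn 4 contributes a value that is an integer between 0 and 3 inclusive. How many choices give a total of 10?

The generating function for the choices is (x^2 + x^5)·(x + x^2 + x^3 + x^6)·(x + x^4 + x^5 + x^6)·(1 + x + x^2 + x^3); the count is [x^10].
(x^2 + x^5) has coefficients 0,0,1,0,0,1 for degrees 0…5.
(x + x^2 + x^3 + x^6) has coefficients 0,1,1,1,0,0,1,0,0,0,0 for degrees 0…10.
Multiplying by (x + x^4 + x^5 + x^6) gives running coefficients 0,0,1,1,1,1,2,4,2,1,1 for degrees 0…10.
Finally multiplying by (1 + x + x^2 + x^3), the product of all factors after the first has coefficients 0,0,1,2,3,4,5,8,9,9,8 for degrees 0…10.
[x^10] = 1·9 + 1·4 = 13.

13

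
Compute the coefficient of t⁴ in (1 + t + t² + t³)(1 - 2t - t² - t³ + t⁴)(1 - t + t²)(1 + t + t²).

(1 + t + t² + t³) has coefficients 1,1,1,1 for degrees 0…3.
(1 - 2t - t² - t³ + t⁴) has coefficients 1,-2,-1,-1,1 for degrees 0…4.
Multiplying by (1 - t + t²) gives running coefficients 1,-3,2,-2,1 for degrees 0…4.
Finally multiplying by (1 + t + t²), the product of all factors after the first has coefficients 1,-2,0,-3,1 for degrees 0…4.
[t⁴] = 1·1 + 1·(-3) + 1·0 + 1·(-2) = -4.

-4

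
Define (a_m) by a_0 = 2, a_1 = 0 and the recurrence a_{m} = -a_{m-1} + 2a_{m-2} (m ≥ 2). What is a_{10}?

The ordinary generating function has denominator 1 + t - 2t^2.
Iterating the recurrence: a_0,…,a_{10} = 2, 0, 4, -4, 12, -20, 44, -84, 172, -340, 684.

684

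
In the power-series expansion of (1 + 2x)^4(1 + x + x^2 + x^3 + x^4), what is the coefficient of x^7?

48

(1 + 2x)^4 has coefficients 1,8,24,32,16 for degrees 0…4.
(1 + x + x^2 + x^3 + x^4) has coefficients 1,1,1,1,1,0,0,0 for degrees 0…7.
[x^7] = 1·0 + 8·0 + 24·0 + 32·1 + 16·1 = 48.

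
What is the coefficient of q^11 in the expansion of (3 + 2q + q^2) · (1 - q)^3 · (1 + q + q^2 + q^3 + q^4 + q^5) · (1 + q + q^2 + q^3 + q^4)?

(3 + 2q + q^2) has coefficients 3,2,1 for degrees 0…2.
(1 - q)^3 has coefficients 1,-3,3,-1,0,0,0,0,0,0,0,0 for degrees 0…11.
Multiplying by (1 + q + q^2 + q^3 + q^4 + q^5) gives running coefficients 1,-2,1,0,0,0,-1,2,-1,0,0,0 for degrees 0…11.
Finally multiplying by (1 + q + q^2 + q^3 + q^4), the product of all factors after the first has coefficients 1,-1,0,0,0,-1,0,1,0,0,0,1 for degrees 0…11.
[q^11] = 3·1 + 2·0 + 1·0 = 3.

3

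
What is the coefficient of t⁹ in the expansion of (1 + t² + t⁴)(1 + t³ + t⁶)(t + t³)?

2

(1 + t² + t⁴) has coefficients 1,0,1,0,1 for degrees 0…4.
(1 + t³ + t⁶) has coefficients 1,0,0,1,0,0,1,0,0,0 for degrees 0…9.
Finally multiplying by (t + t³), the product of all factors after the first has coefficients 0,1,0,1,1,0,1,1,0,1 for degrees 0…9.
[t⁹] = 1·1 + 1·1 + 1·0 = 2.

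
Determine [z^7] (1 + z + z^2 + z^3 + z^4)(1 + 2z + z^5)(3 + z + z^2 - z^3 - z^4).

1

(1 + z + z^2 + z^3 + z^4) has coefficients 1,1,1,1,1 for degrees 0…4.
(1 + 2z + z^5) has coefficients 1,2,0,0,0,1,0,0 for degrees 0…7.
Finally multiplying by (3 + z + z^2 - z^3 - z^4), the product of all factors after the first has coefficients 3,7,3,1,-3,1,1,1 for degrees 0…7.
[z^7] = 1·1 + 1·1 + 1·1 + 1·(-3) + 1·1 = 1.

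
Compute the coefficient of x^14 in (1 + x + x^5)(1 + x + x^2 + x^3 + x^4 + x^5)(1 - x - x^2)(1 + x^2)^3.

(1 + x + x^5) has coefficients 1,1,0,0,0,1 for degrees 0…5.
(1 + x + x^2 + x^3 + x^4 + x^5) has coefficients 1,1,1,1,1,1,0,0,0,0,0,0,0,0,0 for degrees 0…14.
Multiplying by (1 - x - x^2) gives running coefficients 1,0,-1,-1,-1,-1,-2,-1,0,0,0,0,0,0,0 for degrees 0…14.
Finally multiplying by (1 + x^2)^3, the product of all factors after the first has coefficients 1,0,2,-1,-1,-4,-7,-7,-10,-7,-7,-4,-2,-1,0 for degrees 0…14.
[x^14] = 1·0 + 1·(-1) + 1·(-7) = -8.

-8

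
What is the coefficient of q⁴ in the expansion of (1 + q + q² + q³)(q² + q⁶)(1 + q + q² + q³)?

3

(1 + q + q² + q³) has coefficients 1,1,1,1 for degrees 0…3.
(q² + q⁶) has coefficients 0,0,1,0,0 for degrees 0…4.
Finally multiplying by (1 + q + q² + q³), the product of all factors after the first has coefficients 0,0,1,1,1 for degrees 0…4.
[q⁴] = 1·1 + 1·1 + 1·1 + 1·0 = 3.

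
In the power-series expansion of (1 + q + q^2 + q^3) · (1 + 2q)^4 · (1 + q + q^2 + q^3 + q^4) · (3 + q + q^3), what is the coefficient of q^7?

(1 + q + q^2 + q^3) has coefficients 1,1,1,1 for degrees 0…3.
(1 + 2q)^4 has coefficients 1,8,24,32,16,0,0,0 for degrees 0…7.
Multiplying by (1 + q + q^2 + q^3 + q^4) gives running coefficients 1,9,33,65,81,80,72,48 for degrees 0…7.
Finally multiplying by (3 + q + q^3), the product of all factors after the first has coefficients 3,28,108,229,317,354,361,297 for degrees 0…7.
[q^7] = 1·297 + 1·361 + 1·354 + 1·317 = 1329.

1329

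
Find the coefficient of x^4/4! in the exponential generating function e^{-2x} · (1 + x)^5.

-24

The EGF product rule gives c_4 = Σ_{k_1+k_2=4} C(4; k_1,k_2) · ∏ g_i(k_i), where e^{-2x} gives (-2)^k; (1+x)^5 gives the falling factorial (5)_k.
g_1(k) for k = 0…4: 1, -2, 4, -8, 16.
g_2(k) for k = 0…4: 1, 5, 20, 60, 120.
c_4 = Σ_k C(4,k)·g_1(k)·g_2(4−k) = 1·1·120 + 4·(-2)·60 + 6·4·20 + 4·(-8)·5 + 1·16·1 = 120 − 480 + 480 − 160 + 16 = -24.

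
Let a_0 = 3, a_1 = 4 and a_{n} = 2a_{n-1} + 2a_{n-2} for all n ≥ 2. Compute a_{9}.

15168

The ordinary generating function has denominator 1 - 2q - 2q^2.
Iterating the recurrence: a_0,…,a_{9} = 3, 4, 14, 36, 100, 272, 744, 2032, 5552, 15168.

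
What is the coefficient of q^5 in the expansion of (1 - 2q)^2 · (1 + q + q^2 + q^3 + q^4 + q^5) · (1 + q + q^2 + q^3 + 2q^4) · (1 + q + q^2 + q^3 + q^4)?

-3

(1 - 2q)^2 has coefficients 1,-4,4 for degrees 0…2.
(1 + q + q^2 + q^3 + q^4 + q^5) has coefficients 1,1,1,1,1,1 for degrees 0…5.
Multiplying by (1 + q + q^2 + q^3 + 2q^4) gives running coefficients 1,2,3,4,6,6 for degrees 0…5.
Finally multiplying by (1 + q + q^2 + q^3 + q^4), the product of all factors after the first has coefficients 1,3,6,10,16,21 for degrees 0…5.
[q^5] = 1·21 − 4·16 + 4·10 = -3.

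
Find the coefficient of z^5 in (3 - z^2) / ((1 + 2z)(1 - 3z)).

386

The denominator gives the recurrence a_n = a_(n−1) + 6a_(n−2) for n ≥ 3; the numerator fixes a_0 = 3, a_1 = 3, a_2 = 20.
Iterating: 3, 3, 20, 38, 158, 386, so a_5 = 386.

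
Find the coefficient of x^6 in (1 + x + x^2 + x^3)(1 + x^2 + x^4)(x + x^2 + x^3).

(1 + x + x^2 + x^3) has coefficients 1,1,1,1 for degrees 0…3.
(1 + x^2 + x^4) has coefficients 1,0,1,0,1,0,0 for degrees 0…6.
Finally multiplying by (x + x^2 + x^3), the product of all factors after the first has coefficients 0,1,1,2,1,2,1 for degrees 0…6.
[x^6] = 1·1 + 1·2 + 1·1 + 1·2 = 6.

6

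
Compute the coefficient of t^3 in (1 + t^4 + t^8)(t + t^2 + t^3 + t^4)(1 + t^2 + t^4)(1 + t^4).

(1 + t^4 + t^8) has coefficients 1,0,0,0 for degrees 0…3.
(t + t^2 + t^3 + t^4) has coefficients 0,1,1,1 for degrees 0…3.
Multiplying by (1 + t^2 + t^4) gives running coefficients 0,1,1,2 for degrees 0…3.
Finally multiplying by (1 + t^4), the product of all factors after the first has coefficients 0,1,1,2 for degrees 0…3.
[t^3] = 1·2 = 2.

2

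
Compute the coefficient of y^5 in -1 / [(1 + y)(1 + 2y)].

Partial fractions give a closed form: a_n = (1)·(-1)^n + (-2)·(-2)^n.
At n = 5: a_5 = 63.

63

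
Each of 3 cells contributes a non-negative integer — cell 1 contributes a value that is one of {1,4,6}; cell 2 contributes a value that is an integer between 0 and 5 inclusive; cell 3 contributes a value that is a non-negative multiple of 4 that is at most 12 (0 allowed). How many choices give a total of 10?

5

The generating function for the choices is (z + z⁴ + z⁶)·(1 + z + z² + z³ + z⁴ + z⁵)·(1 + z⁴ + z⁸ + z¹²); the count is [z¹⁰].
(z + z⁴ + z⁶) has coefficients 0,1,0,0,1,0,1 for degrees 0…6.
(1 + z + z² + z³ + z⁴ + z⁵) has coefficients 1,1,1,1,1,1,0,0,0,0,0 for degrees 0…10.
Finally multiplying by (1 + z⁴ + z⁸ + z¹²), the product of all factors after the first has coefficients 1,1,1,1,2,2,1,1,2,2,1 for degrees 0…10.
[z¹⁰] = 1·2 + 1·1 + 1·2 = 5.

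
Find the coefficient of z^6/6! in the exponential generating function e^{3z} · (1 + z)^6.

173007

The EGF product rule gives c_6 = Σ_{k_1+k_2=6} C(6; k_1,k_2) · ∏ g_i(k_i), where e^{3z} gives (3)^k; (1+z)^6 gives the falling factorial (6)_k.
g_1(k) for k = 0…6: 1, 3, 9, 27, 81, 243, 729.
g_2(k) for k = 0…6: 1, 6, 30, 120, 360, 720, 720.
c_6 = Σ_k C(6,k)·g_1(k)·g_2(6−k) = 1·1·720 + 6·3·720 + 15·9·360 + 20·27·120 + 15·81·30 + 6·243·6 + 1·729·1 = 720 + 12960 + 48600 + 64800 + 36450 + 8748 + 729 = 173007.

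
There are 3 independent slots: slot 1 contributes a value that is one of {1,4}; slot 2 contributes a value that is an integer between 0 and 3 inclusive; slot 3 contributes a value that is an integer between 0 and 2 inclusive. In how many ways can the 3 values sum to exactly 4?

4

The generating function for the choices is (q + q⁴)·(1 + q + q² + q³)·(1 + q + q²); the count is [q⁴].
(q + q⁴) has coefficients 0,1,0,0,1 for degrees 0…4.
(1 + q + q² + q³) has coefficients 1,1,1,1,0 for degrees 0…4.
Finally multiplying by (1 + q + q²), the product of all factors after the first has coefficients 1,2,3,3,2 for degrees 0…4.
[q⁴] = 1·3 + 1·1 = 4.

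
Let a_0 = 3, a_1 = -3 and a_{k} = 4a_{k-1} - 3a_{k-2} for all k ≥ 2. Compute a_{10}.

-177141

The ordinary generating function has denominator 1 - 4q + 3q^2.
Iterating the recurrence: a_0,…,a_{10} = 3, -3, -21, -75, -237, -723, -2181, -6555, -19677, -59043, -177141.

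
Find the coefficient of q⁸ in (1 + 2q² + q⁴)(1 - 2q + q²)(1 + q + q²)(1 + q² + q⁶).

(1 + 2q² + q⁴) has coefficients 1,0,2,0,1 for degrees 0…4.
(1 - 2q + q²) has coefficients 1,-2,1,0,0,0,0,0,0 for degrees 0…8.
Multiplying by (1 + q + q²) gives running coefficients 1,-1,0,-1,1,0,0,0,0 for degrees 0…8.
Finally multiplying by (1 + q² + q⁶), the product of all factors after the first has coefficients 1,-1,1,-2,1,-1,2,-1,0 for degrees 0…8.
[q⁸] = 1·0 + 2·2 + 1·1 = 5.

5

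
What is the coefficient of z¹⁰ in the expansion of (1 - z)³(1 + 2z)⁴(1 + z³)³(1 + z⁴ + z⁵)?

-90

(1 - z)³ has coefficients 1,-3,3,-1 for degrees 0…3.
(1 + 2z)⁴ has coefficients 1,8,24,32,16,0,0,0,0,0,0 for degrees 0…10.
Multiplying by (1 + z³)³ gives running coefficients 1,8,24,35,40,72,99,72,72,97,56 for degrees 0…10.
Finally multiplying by (1 + z⁴ + z⁵), the product of all factors after the first has coefficients 1,8,24,35,41,81,131,131,147,209,227 for degrees 0…10.
[z¹⁰] = 1·227 − 3·209 + 3·147 − 1·131 = -90.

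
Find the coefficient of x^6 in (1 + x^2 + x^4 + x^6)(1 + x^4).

2

(1 + x^2 + x^4 + x^6) has coefficients 1,0,1,0,1,0,1 for degrees 0…6.
(1 + x^4) has coefficients 1,0,0,0,1,0,0 for degrees 0…6.
[x^6] = 1·0 + 1·1 + 1·0 + 1·1 = 2.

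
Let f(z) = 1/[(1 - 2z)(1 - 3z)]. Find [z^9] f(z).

The denominator gives the recurrence a_n = 5a_(n−1) − 6a_(n−2) for n ≥ 2; the numerator fixes a_0 = 1, a_1 = 5.
Iterating: 1, 5, 19, 65, 211, 665, 2059, 6305, 19171, 58025, so a_9 = 58025.

58025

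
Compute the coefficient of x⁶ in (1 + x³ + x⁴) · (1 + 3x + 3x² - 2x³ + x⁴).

1

(1 + x³ + x⁴) has coefficients 1,0,0,1,1 for degrees 0…4.
(1 + 3x + 3x² - 2x³ + x⁴) has coefficients 1,3,3,-2,1,0,0 for degrees 0…6.
[x⁶] = 1·0 + 1·(-2) + 1·3 = 1.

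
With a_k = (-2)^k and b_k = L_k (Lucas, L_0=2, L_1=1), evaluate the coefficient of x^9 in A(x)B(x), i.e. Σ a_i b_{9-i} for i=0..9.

-990

Write out a_i and b_{9-i} for i = 0,…,9 and sum the products.
Σ = 1·76 − 2·47 + 4·29 − 8·18 + 16·11 − 32·7 + 64·4 − 128·3 + 256·1 − 512·2 = -990.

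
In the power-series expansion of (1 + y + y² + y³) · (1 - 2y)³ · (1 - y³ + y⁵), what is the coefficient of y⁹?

6

(1 + y + y² + y³) has coefficients 1,1,1,1 for degrees 0…3.
(1 - 2y)³ has coefficients 1,-6,12,-8,0,0,0,0,0,0 for degrees 0…9.
Finally multiplying by (1 - y³ + y⁵), the product of all factors after the first has coefficients 1,-6,12,-9,6,-11,2,12,-8,0 for degrees 0…9.
[y⁹] = 1·0 + 1·(-8) + 1·12 + 1·2 = 6.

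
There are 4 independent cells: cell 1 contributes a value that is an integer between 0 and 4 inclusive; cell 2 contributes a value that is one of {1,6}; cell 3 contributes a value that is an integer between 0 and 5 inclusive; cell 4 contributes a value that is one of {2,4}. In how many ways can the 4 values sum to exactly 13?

The generating function for the choices is (1 + y + y^2 + y^3 + y^4)·(y + y^6)·(1 + y + y^2 + y^3 + y^4 + y^5)·(y^2 + y^4); the count is [y^13].
(1 + y + y^2 + y^3 + y^4) has coefficients 1,1,1,1,1 for degrees 0…4.
(y + y^6) has coefficients 0,1,0,0,0,0,1,0,0,0,0,0,0,0 for degrees 0…13.
Multiplying by (1 + y + y^2 + y^3 + y^4 + y^5) gives running coefficients 0,1,1,1,1,1,2,1,1,1,1,1,0,0 for degrees 0…13.
Finally multiplying by (y^2 + y^4), the product of all factors after the first has coefficients 0,0,0,1,1,2,2,2,3,2,3,2,2,2 for degrees 0…13.
[y^13] = 1·2 + 1·2 + 1·2 + 1·3 + 1·2 = 11.

11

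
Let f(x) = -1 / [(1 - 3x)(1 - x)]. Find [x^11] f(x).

Partial fractions give a closed form: a_n = (-3/2)·3^n + (1/2)·1^n.
At n = 11: a_11 = -265720.

-265720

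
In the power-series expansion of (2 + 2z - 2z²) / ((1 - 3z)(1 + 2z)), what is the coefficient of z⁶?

The denominator gives the recurrence a_n = a_(n−1) + 6a_(n−2) for n ≥ 3; the numerator fixes a_0 = 2, a_1 = 4, a_2 = 14.
Iterating: 2, 4, 14, 38, 122, 350, 1082, so a_6 = 1082.

1082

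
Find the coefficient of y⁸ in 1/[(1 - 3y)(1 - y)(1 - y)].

14757

The denominator gives the recurrence a_n = 5a_(n−1) − 7a_(n−2) + 3a_(n−3) for n ≥ 3; the numerator fixes a_0 = 1, a_1 = 5, a_2 = 18.
Iterating: 1, 5, 18, 58, 179, 543, 1636, 4916, 14757, so a_8 = 14757.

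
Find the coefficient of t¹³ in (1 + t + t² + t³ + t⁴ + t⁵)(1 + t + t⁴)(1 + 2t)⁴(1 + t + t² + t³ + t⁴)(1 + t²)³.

6181

(1 + t + t² + t³ + t⁴ + t⁵) has coefficients 1,1,1,1,1,1 for degrees 0…5.
(1 + t + t⁴) has coefficients 1,1,0,0,1,0,0,0,0,0,0,0,0,0 for degrees 0…13.
Multiplying by (1 + 2t)⁴ gives running coefficients 1,9,32,56,49,24,24,32,16,0,0,0,0,0 for degrees 0…13.
Multiplying by (1 + t + t² + t³ + t⁴) gives running coefficients 1,10,42,98,147,170,185,185,145,96,72,48,16,0 for degrees 0…13.
Finally multiplying by (1 + t²)³, the product of all factors after the first has coefficients 1,10,45,128,276,494,753,999,1183,1259,1209,1061,852,617 for degrees 0…13.
[t¹³] = 1·617 + 1·852 + 1·1061 + 1·1209 + 1·1259 + 1·1183 = 6181.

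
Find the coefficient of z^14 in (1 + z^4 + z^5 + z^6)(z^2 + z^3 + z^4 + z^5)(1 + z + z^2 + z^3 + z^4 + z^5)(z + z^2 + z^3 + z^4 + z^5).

(1 + z^4 + z^5 + z^6) has coefficients 1,0,0,0,1,1,1 for degrees 0…6.
(z^2 + z^3 + z^4 + z^5) has coefficients 0,0,1,1,1,1,0,0,0,0,0,0,0,0,0 for degrees 0…14.
Multiplying by (1 + z + z^2 + z^3 + z^4 + z^5) gives running coefficients 0,0,1,2,3,4,4,4,3,2,1,0,0,0,0 for degrees 0…14.
Finally multiplying by (z + z^2 + z^3 + z^4 + z^5), the product of all factors after the first has coefficients 0,0,0,1,3,6,10,14,17,18,17,14,10,6,3 for degrees 0…14.
[z^14] = 1·3 + 1·17 + 1·18 + 1·17 = 55.

55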